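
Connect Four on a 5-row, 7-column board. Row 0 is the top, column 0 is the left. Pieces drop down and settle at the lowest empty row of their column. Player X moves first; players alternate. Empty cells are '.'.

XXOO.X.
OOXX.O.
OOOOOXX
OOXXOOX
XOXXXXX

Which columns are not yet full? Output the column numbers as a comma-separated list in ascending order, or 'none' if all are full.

col 0: top cell = 'X' → FULL
col 1: top cell = 'X' → FULL
col 2: top cell = 'O' → FULL
col 3: top cell = 'O' → FULL
col 4: top cell = '.' → open
col 5: top cell = 'X' → FULL
col 6: top cell = '.' → open

Answer: 4,6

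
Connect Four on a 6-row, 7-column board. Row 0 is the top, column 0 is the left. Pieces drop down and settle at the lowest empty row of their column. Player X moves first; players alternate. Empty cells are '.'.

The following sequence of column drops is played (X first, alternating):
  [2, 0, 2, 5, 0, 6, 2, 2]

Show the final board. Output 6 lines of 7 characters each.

Move 1: X drops in col 2, lands at row 5
Move 2: O drops in col 0, lands at row 5
Move 3: X drops in col 2, lands at row 4
Move 4: O drops in col 5, lands at row 5
Move 5: X drops in col 0, lands at row 4
Move 6: O drops in col 6, lands at row 5
Move 7: X drops in col 2, lands at row 3
Move 8: O drops in col 2, lands at row 2

Answer: .......
.......
..O....
..X....
X.X....
O.X..OO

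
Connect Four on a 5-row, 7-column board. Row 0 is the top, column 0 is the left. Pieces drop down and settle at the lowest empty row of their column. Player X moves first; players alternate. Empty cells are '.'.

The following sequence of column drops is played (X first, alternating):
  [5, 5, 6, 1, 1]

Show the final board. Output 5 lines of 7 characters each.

Answer: .......
.......
.......
.X...O.
.O...XX

Derivation:
Move 1: X drops in col 5, lands at row 4
Move 2: O drops in col 5, lands at row 3
Move 3: X drops in col 6, lands at row 4
Move 4: O drops in col 1, lands at row 4
Move 5: X drops in col 1, lands at row 3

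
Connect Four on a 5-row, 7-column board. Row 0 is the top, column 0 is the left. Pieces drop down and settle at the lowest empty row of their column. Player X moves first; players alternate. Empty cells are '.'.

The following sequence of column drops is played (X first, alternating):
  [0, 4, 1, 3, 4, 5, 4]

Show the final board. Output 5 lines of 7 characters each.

Answer: .......
.......
....X..
....X..
XX.OOO.

Derivation:
Move 1: X drops in col 0, lands at row 4
Move 2: O drops in col 4, lands at row 4
Move 3: X drops in col 1, lands at row 4
Move 4: O drops in col 3, lands at row 4
Move 5: X drops in col 4, lands at row 3
Move 6: O drops in col 5, lands at row 4
Move 7: X drops in col 4, lands at row 2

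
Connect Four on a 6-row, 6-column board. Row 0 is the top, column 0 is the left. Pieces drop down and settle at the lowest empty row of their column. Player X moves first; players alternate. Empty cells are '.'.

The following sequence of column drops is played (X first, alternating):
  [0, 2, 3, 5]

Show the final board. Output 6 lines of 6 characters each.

Answer: ......
......
......
......
......
X.OX.O

Derivation:
Move 1: X drops in col 0, lands at row 5
Move 2: O drops in col 2, lands at row 5
Move 3: X drops in col 3, lands at row 5
Move 4: O drops in col 5, lands at row 5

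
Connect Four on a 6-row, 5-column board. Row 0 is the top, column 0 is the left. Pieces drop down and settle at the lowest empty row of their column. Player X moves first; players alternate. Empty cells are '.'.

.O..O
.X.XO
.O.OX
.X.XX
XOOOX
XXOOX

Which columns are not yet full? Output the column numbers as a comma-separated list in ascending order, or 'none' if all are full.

col 0: top cell = '.' → open
col 1: top cell = 'O' → FULL
col 2: top cell = '.' → open
col 3: top cell = '.' → open
col 4: top cell = 'O' → FULL

Answer: 0,2,3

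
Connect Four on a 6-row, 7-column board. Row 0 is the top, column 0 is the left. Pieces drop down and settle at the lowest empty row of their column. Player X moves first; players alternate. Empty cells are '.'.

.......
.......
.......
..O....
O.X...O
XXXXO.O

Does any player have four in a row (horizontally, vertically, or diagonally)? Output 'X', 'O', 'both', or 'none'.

X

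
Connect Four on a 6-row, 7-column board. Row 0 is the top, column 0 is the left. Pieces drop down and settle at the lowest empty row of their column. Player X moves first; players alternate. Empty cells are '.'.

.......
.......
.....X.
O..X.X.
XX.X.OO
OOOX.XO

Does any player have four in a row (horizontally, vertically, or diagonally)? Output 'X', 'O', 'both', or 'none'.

none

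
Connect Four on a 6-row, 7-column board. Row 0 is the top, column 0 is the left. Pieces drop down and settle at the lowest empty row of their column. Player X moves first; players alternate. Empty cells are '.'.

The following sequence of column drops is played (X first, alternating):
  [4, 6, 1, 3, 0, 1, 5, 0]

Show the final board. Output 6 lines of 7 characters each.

Move 1: X drops in col 4, lands at row 5
Move 2: O drops in col 6, lands at row 5
Move 3: X drops in col 1, lands at row 5
Move 4: O drops in col 3, lands at row 5
Move 5: X drops in col 0, lands at row 5
Move 6: O drops in col 1, lands at row 4
Move 7: X drops in col 5, lands at row 5
Move 8: O drops in col 0, lands at row 4

Answer: .......
.......
.......
.......
OO.....
XX.OXXO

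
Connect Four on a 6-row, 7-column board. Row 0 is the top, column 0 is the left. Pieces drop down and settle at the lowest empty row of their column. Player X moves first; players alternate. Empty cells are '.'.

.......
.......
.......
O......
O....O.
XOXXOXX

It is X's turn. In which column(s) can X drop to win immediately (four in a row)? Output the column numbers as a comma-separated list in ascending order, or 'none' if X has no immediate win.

col 0: drop X → no win
col 1: drop X → no win
col 2: drop X → no win
col 3: drop X → no win
col 4: drop X → no win
col 5: drop X → no win
col 6: drop X → no win

Answer: none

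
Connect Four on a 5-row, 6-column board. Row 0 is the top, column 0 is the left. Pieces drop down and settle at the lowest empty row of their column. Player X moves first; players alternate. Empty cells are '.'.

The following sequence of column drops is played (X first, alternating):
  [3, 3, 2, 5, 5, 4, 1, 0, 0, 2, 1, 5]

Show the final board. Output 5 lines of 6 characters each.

Move 1: X drops in col 3, lands at row 4
Move 2: O drops in col 3, lands at row 3
Move 3: X drops in col 2, lands at row 4
Move 4: O drops in col 5, lands at row 4
Move 5: X drops in col 5, lands at row 3
Move 6: O drops in col 4, lands at row 4
Move 7: X drops in col 1, lands at row 4
Move 8: O drops in col 0, lands at row 4
Move 9: X drops in col 0, lands at row 3
Move 10: O drops in col 2, lands at row 3
Move 11: X drops in col 1, lands at row 3
Move 12: O drops in col 5, lands at row 2

Answer: ......
......
.....O
XXOO.X
OXXXOO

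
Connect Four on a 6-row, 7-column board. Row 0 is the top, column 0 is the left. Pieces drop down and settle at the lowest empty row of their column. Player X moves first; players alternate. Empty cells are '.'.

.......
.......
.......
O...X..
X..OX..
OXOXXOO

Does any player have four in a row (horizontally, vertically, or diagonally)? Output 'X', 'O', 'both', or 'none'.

none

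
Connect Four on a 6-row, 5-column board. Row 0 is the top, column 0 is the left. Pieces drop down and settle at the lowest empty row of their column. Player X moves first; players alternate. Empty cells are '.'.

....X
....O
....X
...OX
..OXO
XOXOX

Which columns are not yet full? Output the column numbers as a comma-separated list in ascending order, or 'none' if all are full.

col 0: top cell = '.' → open
col 1: top cell = '.' → open
col 2: top cell = '.' → open
col 3: top cell = '.' → open
col 4: top cell = 'X' → FULL

Answer: 0,1,2,3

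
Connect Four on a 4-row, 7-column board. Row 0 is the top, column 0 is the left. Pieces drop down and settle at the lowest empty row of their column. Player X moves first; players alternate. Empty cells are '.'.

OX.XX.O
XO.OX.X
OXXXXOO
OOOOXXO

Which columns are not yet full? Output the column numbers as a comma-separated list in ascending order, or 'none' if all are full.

Answer: 2,5

Derivation:
col 0: top cell = 'O' → FULL
col 1: top cell = 'X' → FULL
col 2: top cell = '.' → open
col 3: top cell = 'X' → FULL
col 4: top cell = 'X' → FULL
col 5: top cell = '.' → open
col 6: top cell = 'O' → FULL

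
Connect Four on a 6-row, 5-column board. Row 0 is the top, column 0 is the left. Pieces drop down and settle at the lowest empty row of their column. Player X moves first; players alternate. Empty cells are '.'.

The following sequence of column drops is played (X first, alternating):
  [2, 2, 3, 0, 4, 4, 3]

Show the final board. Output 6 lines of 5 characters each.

Move 1: X drops in col 2, lands at row 5
Move 2: O drops in col 2, lands at row 4
Move 3: X drops in col 3, lands at row 5
Move 4: O drops in col 0, lands at row 5
Move 5: X drops in col 4, lands at row 5
Move 6: O drops in col 4, lands at row 4
Move 7: X drops in col 3, lands at row 4

Answer: .....
.....
.....
.....
..OXO
O.XXX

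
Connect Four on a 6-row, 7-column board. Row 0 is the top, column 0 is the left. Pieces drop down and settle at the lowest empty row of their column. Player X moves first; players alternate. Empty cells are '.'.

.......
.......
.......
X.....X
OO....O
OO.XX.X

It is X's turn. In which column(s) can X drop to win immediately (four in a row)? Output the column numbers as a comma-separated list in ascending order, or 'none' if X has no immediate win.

Answer: 5

Derivation:
col 0: drop X → no win
col 1: drop X → no win
col 2: drop X → no win
col 3: drop X → no win
col 4: drop X → no win
col 5: drop X → WIN!
col 6: drop X → no win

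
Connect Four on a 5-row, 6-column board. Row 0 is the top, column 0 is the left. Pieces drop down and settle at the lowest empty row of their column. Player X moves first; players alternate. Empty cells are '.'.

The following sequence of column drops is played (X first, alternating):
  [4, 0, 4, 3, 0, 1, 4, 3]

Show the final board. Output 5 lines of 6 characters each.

Answer: ......
......
....X.
X..OX.
OO.OX.

Derivation:
Move 1: X drops in col 4, lands at row 4
Move 2: O drops in col 0, lands at row 4
Move 3: X drops in col 4, lands at row 3
Move 4: O drops in col 3, lands at row 4
Move 5: X drops in col 0, lands at row 3
Move 6: O drops in col 1, lands at row 4
Move 7: X drops in col 4, lands at row 2
Move 8: O drops in col 3, lands at row 3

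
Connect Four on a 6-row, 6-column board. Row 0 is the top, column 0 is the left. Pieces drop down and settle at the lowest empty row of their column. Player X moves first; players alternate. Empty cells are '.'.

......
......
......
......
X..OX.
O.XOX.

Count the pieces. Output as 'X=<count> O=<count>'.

X=4 O=3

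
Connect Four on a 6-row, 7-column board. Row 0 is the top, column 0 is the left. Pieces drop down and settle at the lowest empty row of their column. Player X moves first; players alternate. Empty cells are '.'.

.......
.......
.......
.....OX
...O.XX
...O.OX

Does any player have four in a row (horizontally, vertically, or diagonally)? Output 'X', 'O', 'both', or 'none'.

none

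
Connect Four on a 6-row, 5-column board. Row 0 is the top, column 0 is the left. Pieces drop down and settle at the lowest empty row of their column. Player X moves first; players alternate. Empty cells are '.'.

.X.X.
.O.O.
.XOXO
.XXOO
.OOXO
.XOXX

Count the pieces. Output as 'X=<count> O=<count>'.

X=10 O=10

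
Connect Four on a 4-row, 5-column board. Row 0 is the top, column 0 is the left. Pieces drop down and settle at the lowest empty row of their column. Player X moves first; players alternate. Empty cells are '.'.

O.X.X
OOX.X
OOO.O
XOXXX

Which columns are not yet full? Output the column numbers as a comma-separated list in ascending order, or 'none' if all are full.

col 0: top cell = 'O' → FULL
col 1: top cell = '.' → open
col 2: top cell = 'X' → FULL
col 3: top cell = '.' → open
col 4: top cell = 'X' → FULL

Answer: 1,3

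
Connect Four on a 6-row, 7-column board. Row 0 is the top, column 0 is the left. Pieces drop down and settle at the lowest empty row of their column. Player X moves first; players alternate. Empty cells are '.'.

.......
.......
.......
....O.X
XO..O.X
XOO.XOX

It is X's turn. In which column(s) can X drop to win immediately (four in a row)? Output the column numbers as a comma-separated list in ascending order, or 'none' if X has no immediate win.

col 0: drop X → no win
col 1: drop X → no win
col 2: drop X → no win
col 3: drop X → no win
col 4: drop X → no win
col 5: drop X → no win
col 6: drop X → WIN!

Answer: 6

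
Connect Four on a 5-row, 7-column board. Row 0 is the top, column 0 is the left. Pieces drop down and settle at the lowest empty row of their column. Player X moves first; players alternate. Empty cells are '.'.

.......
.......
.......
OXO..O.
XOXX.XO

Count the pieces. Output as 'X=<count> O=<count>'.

X=5 O=5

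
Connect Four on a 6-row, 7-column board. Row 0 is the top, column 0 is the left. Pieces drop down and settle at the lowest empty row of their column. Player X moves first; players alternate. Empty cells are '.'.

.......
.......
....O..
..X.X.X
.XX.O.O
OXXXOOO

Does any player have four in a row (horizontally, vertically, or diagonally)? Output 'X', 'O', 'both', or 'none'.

none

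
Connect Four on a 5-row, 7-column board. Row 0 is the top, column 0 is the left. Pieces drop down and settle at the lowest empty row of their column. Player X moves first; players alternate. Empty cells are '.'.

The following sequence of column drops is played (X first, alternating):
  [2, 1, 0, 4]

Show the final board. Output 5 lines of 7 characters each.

Answer: .......
.......
.......
.......
XOX.O..

Derivation:
Move 1: X drops in col 2, lands at row 4
Move 2: O drops in col 1, lands at row 4
Move 3: X drops in col 0, lands at row 4
Move 4: O drops in col 4, lands at row 4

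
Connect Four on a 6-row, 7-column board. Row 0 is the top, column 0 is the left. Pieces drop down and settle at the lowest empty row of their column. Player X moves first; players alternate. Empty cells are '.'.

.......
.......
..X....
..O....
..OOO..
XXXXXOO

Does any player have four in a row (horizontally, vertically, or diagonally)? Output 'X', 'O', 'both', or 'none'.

X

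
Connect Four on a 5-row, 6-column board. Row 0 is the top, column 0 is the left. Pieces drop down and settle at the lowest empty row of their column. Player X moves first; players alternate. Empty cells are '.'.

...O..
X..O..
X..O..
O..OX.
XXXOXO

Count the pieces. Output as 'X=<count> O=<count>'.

X=7 O=7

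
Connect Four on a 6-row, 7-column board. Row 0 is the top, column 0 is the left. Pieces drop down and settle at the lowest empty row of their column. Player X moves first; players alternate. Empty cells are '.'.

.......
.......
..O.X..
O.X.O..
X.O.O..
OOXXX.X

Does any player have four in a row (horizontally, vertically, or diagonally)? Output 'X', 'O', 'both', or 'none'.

none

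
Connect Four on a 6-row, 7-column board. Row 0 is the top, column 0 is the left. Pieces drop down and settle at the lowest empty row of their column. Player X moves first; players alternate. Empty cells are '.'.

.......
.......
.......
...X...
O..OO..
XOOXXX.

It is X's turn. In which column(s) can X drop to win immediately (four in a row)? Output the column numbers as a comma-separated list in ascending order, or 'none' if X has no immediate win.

col 0: drop X → no win
col 1: drop X → no win
col 2: drop X → no win
col 3: drop X → no win
col 4: drop X → no win
col 5: drop X → no win
col 6: drop X → WIN!

Answer: 6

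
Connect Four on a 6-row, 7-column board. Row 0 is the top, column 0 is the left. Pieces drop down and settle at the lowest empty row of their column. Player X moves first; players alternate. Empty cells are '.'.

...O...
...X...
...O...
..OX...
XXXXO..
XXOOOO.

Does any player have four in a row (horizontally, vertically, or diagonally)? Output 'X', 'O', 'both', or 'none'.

both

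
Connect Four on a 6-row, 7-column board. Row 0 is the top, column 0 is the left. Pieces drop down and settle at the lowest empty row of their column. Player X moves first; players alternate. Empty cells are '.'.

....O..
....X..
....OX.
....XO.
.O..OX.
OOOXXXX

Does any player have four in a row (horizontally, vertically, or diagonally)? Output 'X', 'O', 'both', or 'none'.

X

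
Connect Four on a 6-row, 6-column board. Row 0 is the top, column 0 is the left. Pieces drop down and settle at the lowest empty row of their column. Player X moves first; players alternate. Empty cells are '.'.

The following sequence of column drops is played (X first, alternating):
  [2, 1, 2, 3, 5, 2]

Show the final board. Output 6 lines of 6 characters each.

Answer: ......
......
......
..O...
..X...
.OXO.X

Derivation:
Move 1: X drops in col 2, lands at row 5
Move 2: O drops in col 1, lands at row 5
Move 3: X drops in col 2, lands at row 4
Move 4: O drops in col 3, lands at row 5
Move 5: X drops in col 5, lands at row 5
Move 6: O drops in col 2, lands at row 3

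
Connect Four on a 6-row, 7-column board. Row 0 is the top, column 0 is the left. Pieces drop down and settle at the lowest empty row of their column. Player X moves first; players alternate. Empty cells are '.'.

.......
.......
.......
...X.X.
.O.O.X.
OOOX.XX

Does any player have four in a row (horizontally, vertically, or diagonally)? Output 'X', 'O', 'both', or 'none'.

none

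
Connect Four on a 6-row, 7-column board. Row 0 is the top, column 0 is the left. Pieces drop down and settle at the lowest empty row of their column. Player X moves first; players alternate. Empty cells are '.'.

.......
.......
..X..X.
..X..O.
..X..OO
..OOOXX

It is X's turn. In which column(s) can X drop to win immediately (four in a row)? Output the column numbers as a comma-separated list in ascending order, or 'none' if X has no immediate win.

col 0: drop X → no win
col 1: drop X → no win
col 2: drop X → WIN!
col 3: drop X → no win
col 4: drop X → no win
col 5: drop X → no win
col 6: drop X → no win

Answer: 2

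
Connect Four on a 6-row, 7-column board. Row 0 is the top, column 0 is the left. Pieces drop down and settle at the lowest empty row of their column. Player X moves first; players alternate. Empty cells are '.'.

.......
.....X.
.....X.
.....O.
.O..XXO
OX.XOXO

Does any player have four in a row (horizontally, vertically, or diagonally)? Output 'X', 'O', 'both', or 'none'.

none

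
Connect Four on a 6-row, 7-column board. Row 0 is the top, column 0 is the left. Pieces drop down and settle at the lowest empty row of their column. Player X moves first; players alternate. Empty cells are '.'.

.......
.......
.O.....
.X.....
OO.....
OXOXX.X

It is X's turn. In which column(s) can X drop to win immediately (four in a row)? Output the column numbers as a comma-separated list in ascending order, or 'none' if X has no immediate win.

Answer: 5

Derivation:
col 0: drop X → no win
col 1: drop X → no win
col 2: drop X → no win
col 3: drop X → no win
col 4: drop X → no win
col 5: drop X → WIN!
col 6: drop X → no win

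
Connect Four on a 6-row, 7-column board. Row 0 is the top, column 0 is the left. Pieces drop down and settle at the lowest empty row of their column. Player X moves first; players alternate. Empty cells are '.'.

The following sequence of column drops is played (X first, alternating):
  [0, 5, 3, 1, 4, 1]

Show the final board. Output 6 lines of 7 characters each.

Answer: .......
.......
.......
.......
.O.....
XO.XXO.

Derivation:
Move 1: X drops in col 0, lands at row 5
Move 2: O drops in col 5, lands at row 5
Move 3: X drops in col 3, lands at row 5
Move 4: O drops in col 1, lands at row 5
Move 5: X drops in col 4, lands at row 5
Move 6: O drops in col 1, lands at row 4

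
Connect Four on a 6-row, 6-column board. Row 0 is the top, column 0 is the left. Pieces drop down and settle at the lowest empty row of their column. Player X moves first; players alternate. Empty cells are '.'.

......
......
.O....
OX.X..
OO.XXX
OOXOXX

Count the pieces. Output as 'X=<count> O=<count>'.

X=8 O=7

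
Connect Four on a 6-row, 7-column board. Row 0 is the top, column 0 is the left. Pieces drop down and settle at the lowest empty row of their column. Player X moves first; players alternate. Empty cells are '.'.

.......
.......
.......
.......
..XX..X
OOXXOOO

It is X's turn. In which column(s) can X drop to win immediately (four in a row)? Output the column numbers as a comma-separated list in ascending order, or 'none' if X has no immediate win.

Answer: none

Derivation:
col 0: drop X → no win
col 1: drop X → no win
col 2: drop X → no win
col 3: drop X → no win
col 4: drop X → no win
col 5: drop X → no win
col 6: drop X → no win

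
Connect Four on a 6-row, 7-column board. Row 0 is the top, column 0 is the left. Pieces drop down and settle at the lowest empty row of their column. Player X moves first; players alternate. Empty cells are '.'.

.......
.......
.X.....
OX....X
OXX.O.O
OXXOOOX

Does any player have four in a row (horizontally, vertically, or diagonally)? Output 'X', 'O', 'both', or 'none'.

X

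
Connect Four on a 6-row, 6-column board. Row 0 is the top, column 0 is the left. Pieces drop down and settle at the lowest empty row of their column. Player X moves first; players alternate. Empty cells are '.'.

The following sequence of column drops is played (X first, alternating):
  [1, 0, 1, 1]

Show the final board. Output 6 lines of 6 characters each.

Answer: ......
......
......
.O....
.X....
OX....

Derivation:
Move 1: X drops in col 1, lands at row 5
Move 2: O drops in col 0, lands at row 5
Move 3: X drops in col 1, lands at row 4
Move 4: O drops in col 1, lands at row 3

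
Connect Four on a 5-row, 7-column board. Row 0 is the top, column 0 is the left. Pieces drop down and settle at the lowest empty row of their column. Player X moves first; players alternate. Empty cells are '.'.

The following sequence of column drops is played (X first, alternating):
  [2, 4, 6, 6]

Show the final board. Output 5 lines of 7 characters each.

Answer: .......
.......
.......
......O
..X.O.X

Derivation:
Move 1: X drops in col 2, lands at row 4
Move 2: O drops in col 4, lands at row 4
Move 3: X drops in col 6, lands at row 4
Move 4: O drops in col 6, lands at row 3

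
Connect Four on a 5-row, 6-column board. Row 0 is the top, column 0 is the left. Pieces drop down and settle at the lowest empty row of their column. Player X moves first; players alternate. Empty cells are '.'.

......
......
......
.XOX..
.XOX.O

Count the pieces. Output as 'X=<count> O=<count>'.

X=4 O=3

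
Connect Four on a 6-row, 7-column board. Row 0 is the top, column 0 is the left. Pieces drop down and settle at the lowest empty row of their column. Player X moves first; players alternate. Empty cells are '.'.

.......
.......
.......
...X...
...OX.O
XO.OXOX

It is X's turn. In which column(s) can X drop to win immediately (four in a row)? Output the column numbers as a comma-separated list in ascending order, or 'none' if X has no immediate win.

col 0: drop X → no win
col 1: drop X → no win
col 2: drop X → no win
col 3: drop X → no win
col 4: drop X → no win
col 5: drop X → no win
col 6: drop X → no win

Answer: none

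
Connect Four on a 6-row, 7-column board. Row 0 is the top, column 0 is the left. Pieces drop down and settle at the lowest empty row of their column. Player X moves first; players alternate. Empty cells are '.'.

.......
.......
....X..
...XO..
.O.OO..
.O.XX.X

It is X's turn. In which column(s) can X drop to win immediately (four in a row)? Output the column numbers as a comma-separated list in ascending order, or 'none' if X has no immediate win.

col 0: drop X → no win
col 1: drop X → no win
col 2: drop X → no win
col 3: drop X → no win
col 4: drop X → no win
col 5: drop X → WIN!
col 6: drop X → no win

Answer: 5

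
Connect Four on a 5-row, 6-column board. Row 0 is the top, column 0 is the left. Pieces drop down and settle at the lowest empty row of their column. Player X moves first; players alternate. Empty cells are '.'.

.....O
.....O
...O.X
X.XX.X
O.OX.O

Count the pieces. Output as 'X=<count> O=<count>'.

X=6 O=6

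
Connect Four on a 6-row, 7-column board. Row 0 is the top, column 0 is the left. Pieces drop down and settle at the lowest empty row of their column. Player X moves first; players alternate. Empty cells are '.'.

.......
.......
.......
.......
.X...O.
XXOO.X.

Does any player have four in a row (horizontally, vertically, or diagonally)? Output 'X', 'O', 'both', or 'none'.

none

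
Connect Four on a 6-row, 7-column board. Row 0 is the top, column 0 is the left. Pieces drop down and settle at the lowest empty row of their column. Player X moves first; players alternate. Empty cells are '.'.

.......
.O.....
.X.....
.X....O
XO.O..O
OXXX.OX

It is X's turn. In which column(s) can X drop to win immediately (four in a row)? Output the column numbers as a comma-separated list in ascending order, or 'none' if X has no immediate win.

Answer: 4

Derivation:
col 0: drop X → no win
col 1: drop X → no win
col 2: drop X → no win
col 3: drop X → no win
col 4: drop X → WIN!
col 5: drop X → no win
col 6: drop X → no win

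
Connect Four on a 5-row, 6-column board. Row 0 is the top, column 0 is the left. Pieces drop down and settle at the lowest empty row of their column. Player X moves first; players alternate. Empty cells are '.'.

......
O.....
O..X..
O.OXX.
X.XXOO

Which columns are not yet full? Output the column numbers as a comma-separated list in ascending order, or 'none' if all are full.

Answer: 0,1,2,3,4,5

Derivation:
col 0: top cell = '.' → open
col 1: top cell = '.' → open
col 2: top cell = '.' → open
col 3: top cell = '.' → open
col 4: top cell = '.' → open
col 5: top cell = '.' → open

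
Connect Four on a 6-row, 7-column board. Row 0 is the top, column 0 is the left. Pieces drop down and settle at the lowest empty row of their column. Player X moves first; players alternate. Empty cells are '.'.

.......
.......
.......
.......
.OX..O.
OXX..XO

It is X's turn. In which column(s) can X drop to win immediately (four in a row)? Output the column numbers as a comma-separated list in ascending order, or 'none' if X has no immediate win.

Answer: none

Derivation:
col 0: drop X → no win
col 1: drop X → no win
col 2: drop X → no win
col 3: drop X → no win
col 4: drop X → no win
col 5: drop X → no win
col 6: drop X → no win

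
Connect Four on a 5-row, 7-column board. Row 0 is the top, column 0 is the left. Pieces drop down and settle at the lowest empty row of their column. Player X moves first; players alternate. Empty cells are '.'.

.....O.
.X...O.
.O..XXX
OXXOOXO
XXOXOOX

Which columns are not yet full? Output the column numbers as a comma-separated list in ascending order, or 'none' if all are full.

col 0: top cell = '.' → open
col 1: top cell = '.' → open
col 2: top cell = '.' → open
col 3: top cell = '.' → open
col 4: top cell = '.' → open
col 5: top cell = 'O' → FULL
col 6: top cell = '.' → open

Answer: 0,1,2,3,4,6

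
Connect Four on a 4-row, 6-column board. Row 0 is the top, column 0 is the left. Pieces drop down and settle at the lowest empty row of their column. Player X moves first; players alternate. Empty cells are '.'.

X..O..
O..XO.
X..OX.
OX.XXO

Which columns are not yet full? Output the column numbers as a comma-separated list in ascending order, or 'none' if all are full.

col 0: top cell = 'X' → FULL
col 1: top cell = '.' → open
col 2: top cell = '.' → open
col 3: top cell = 'O' → FULL
col 4: top cell = '.' → open
col 5: top cell = '.' → open

Answer: 1,2,4,5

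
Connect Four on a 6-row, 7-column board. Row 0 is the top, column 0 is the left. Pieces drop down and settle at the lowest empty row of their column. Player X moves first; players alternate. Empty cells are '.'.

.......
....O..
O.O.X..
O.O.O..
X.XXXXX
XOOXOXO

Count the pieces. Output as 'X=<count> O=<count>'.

X=10 O=10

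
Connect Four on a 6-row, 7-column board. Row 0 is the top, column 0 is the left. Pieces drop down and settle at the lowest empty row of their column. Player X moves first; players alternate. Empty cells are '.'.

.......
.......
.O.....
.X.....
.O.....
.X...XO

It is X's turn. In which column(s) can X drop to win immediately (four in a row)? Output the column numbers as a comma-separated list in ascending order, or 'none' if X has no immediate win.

col 0: drop X → no win
col 1: drop X → no win
col 2: drop X → no win
col 3: drop X → no win
col 4: drop X → no win
col 5: drop X → no win
col 6: drop X → no win

Answer: none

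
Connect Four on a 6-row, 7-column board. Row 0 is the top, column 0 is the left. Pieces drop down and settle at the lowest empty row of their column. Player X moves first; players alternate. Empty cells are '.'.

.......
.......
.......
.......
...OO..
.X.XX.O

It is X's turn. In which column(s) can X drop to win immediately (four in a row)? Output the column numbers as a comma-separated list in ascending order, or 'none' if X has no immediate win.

Answer: 2

Derivation:
col 0: drop X → no win
col 1: drop X → no win
col 2: drop X → WIN!
col 3: drop X → no win
col 4: drop X → no win
col 5: drop X → no win
col 6: drop X → no win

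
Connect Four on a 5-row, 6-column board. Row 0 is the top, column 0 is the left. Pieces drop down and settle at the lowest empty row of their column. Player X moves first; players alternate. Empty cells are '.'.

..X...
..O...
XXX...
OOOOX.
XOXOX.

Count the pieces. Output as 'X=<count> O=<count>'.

X=8 O=7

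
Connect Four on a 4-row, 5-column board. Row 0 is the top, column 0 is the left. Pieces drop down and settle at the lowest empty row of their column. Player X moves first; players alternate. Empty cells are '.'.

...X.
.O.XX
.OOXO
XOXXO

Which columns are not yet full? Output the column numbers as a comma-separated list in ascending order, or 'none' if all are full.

Answer: 0,1,2,4

Derivation:
col 0: top cell = '.' → open
col 1: top cell = '.' → open
col 2: top cell = '.' → open
col 3: top cell = 'X' → FULL
col 4: top cell = '.' → open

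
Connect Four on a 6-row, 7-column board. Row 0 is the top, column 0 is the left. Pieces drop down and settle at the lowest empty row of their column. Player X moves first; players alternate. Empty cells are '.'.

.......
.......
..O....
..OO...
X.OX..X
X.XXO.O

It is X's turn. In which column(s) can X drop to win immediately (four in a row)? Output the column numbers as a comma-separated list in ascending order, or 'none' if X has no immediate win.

Answer: 1

Derivation:
col 0: drop X → no win
col 1: drop X → WIN!
col 2: drop X → no win
col 3: drop X → no win
col 4: drop X → no win
col 5: drop X → no win
col 6: drop X → no win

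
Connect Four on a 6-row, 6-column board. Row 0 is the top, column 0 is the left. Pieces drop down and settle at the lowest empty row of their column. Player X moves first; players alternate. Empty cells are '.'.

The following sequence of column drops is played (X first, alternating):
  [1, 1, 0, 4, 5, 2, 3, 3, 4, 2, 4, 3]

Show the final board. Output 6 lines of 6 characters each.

Move 1: X drops in col 1, lands at row 5
Move 2: O drops in col 1, lands at row 4
Move 3: X drops in col 0, lands at row 5
Move 4: O drops in col 4, lands at row 5
Move 5: X drops in col 5, lands at row 5
Move 6: O drops in col 2, lands at row 5
Move 7: X drops in col 3, lands at row 5
Move 8: O drops in col 3, lands at row 4
Move 9: X drops in col 4, lands at row 4
Move 10: O drops in col 2, lands at row 4
Move 11: X drops in col 4, lands at row 3
Move 12: O drops in col 3, lands at row 3

Answer: ......
......
......
...OX.
.OOOX.
XXOXOX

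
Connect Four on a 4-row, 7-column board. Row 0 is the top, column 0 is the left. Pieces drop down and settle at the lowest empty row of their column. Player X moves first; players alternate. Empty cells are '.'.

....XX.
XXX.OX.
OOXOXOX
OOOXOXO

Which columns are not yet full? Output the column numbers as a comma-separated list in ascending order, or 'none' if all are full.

col 0: top cell = '.' → open
col 1: top cell = '.' → open
col 2: top cell = '.' → open
col 3: top cell = '.' → open
col 4: top cell = 'X' → FULL
col 5: top cell = 'X' → FULL
col 6: top cell = '.' → open

Answer: 0,1,2,3,6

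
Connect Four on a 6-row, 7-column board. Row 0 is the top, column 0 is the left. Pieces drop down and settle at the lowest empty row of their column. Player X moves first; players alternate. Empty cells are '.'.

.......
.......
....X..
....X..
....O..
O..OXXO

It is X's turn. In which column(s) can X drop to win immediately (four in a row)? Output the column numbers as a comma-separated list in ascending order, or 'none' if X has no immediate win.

col 0: drop X → no win
col 1: drop X → no win
col 2: drop X → no win
col 3: drop X → no win
col 4: drop X → no win
col 5: drop X → no win
col 6: drop X → no win

Answer: none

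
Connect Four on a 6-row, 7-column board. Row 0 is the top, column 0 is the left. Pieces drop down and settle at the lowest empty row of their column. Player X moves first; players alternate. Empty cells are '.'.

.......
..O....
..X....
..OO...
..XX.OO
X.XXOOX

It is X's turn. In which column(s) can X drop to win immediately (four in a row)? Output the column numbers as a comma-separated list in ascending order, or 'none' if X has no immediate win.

col 0: drop X → no win
col 1: drop X → WIN!
col 2: drop X → no win
col 3: drop X → no win
col 4: drop X → no win
col 5: drop X → no win
col 6: drop X → no win

Answer: 1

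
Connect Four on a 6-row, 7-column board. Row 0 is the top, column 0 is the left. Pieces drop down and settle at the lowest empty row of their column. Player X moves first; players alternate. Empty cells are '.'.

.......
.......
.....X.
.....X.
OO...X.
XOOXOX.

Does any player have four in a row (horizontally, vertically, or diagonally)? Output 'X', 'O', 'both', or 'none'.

X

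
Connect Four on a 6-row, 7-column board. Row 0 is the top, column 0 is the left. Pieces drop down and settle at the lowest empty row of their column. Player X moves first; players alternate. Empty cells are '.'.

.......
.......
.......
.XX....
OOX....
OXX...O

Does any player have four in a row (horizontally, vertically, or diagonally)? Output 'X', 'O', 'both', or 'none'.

none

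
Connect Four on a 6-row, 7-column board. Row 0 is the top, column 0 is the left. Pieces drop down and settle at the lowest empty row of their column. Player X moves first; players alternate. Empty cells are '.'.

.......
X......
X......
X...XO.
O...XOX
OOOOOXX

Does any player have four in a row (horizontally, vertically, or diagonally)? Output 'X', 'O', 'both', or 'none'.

O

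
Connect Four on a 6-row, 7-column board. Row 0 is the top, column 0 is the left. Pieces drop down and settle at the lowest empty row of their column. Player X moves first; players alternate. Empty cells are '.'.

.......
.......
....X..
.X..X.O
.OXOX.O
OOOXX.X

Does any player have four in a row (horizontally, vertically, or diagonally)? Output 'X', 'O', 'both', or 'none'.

X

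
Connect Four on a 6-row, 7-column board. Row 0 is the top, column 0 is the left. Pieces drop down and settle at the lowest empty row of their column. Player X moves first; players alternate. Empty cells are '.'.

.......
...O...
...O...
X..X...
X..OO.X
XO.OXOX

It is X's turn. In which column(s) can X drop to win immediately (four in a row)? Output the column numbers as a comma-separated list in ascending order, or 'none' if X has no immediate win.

col 0: drop X → WIN!
col 1: drop X → no win
col 2: drop X → no win
col 3: drop X → no win
col 4: drop X → no win
col 5: drop X → no win
col 6: drop X → no win

Answer: 0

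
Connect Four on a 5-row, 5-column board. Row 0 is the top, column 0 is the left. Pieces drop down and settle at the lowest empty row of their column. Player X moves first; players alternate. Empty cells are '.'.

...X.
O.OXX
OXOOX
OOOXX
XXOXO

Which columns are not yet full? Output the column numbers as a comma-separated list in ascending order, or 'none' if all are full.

col 0: top cell = '.' → open
col 1: top cell = '.' → open
col 2: top cell = '.' → open
col 3: top cell = 'X' → FULL
col 4: top cell = '.' → open

Answer: 0,1,2,4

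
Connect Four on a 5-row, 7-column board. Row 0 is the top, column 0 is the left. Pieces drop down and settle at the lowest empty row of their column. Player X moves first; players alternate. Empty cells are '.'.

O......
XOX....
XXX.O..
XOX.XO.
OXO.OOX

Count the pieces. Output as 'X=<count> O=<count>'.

X=10 O=9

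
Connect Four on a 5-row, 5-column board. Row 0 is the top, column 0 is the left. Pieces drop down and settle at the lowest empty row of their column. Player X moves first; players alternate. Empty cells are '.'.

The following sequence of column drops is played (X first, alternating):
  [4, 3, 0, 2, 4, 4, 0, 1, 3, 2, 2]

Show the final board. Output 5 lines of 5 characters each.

Move 1: X drops in col 4, lands at row 4
Move 2: O drops in col 3, lands at row 4
Move 3: X drops in col 0, lands at row 4
Move 4: O drops in col 2, lands at row 4
Move 5: X drops in col 4, lands at row 3
Move 6: O drops in col 4, lands at row 2
Move 7: X drops in col 0, lands at row 3
Move 8: O drops in col 1, lands at row 4
Move 9: X drops in col 3, lands at row 3
Move 10: O drops in col 2, lands at row 3
Move 11: X drops in col 2, lands at row 2

Answer: .....
.....
..X.O
X.OXX
XOOOX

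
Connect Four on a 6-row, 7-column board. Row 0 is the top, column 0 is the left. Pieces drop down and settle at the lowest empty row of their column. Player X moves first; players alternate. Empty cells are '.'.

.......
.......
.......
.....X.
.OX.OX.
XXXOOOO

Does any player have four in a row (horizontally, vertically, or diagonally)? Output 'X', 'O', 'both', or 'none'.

O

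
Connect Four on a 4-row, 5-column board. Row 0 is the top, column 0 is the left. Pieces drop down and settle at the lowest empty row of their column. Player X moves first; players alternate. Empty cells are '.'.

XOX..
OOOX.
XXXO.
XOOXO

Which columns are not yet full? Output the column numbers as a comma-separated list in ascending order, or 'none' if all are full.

Answer: 3,4

Derivation:
col 0: top cell = 'X' → FULL
col 1: top cell = 'O' → FULL
col 2: top cell = 'X' → FULL
col 3: top cell = '.' → open
col 4: top cell = '.' → open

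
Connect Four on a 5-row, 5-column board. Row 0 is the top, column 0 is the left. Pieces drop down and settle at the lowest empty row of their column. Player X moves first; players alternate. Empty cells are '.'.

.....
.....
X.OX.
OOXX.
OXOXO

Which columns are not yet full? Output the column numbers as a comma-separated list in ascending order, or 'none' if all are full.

Answer: 0,1,2,3,4

Derivation:
col 0: top cell = '.' → open
col 1: top cell = '.' → open
col 2: top cell = '.' → open
col 3: top cell = '.' → open
col 4: top cell = '.' → open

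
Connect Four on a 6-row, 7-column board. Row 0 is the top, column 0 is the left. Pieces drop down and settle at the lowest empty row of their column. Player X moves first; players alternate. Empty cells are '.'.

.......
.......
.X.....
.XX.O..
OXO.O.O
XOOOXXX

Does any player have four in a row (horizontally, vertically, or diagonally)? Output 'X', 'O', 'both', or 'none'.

none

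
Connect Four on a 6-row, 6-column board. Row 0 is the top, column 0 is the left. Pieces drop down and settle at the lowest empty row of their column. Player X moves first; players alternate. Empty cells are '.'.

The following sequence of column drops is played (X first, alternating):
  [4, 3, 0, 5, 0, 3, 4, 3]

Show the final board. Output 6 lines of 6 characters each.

Answer: ......
......
......
...O..
X..OX.
X..OXO

Derivation:
Move 1: X drops in col 4, lands at row 5
Move 2: O drops in col 3, lands at row 5
Move 3: X drops in col 0, lands at row 5
Move 4: O drops in col 5, lands at row 5
Move 5: X drops in col 0, lands at row 4
Move 6: O drops in col 3, lands at row 4
Move 7: X drops in col 4, lands at row 4
Move 8: O drops in col 3, lands at row 3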